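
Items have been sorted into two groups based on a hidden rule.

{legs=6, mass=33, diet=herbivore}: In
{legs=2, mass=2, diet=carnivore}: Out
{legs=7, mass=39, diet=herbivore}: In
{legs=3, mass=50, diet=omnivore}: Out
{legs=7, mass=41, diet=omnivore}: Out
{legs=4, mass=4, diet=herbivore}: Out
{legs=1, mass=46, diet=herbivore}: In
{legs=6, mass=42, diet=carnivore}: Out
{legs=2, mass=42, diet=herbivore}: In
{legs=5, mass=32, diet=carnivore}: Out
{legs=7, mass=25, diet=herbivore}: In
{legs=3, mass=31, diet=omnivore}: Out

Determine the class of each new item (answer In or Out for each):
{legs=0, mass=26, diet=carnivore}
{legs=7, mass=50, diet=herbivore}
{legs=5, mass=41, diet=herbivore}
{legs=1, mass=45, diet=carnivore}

Out, In, In, Out

A rule that fits every label: diet is herbivore AND mass ≥ 25 — true of each 'In' example, false of each 'Out' one.
{legs=0, mass=26, diet=carnivore}: diet is carnivore, mass = 26 — fails this test, so Out.
{legs=7, mass=50, diet=herbivore}: diet is herbivore, mass = 50 — meets the rule, so In.
{legs=5, mass=41, diet=herbivore}: diet is herbivore, mass = 41 — meets the rule, so In.
{legs=1, mass=45, diet=carnivore}: diet is carnivore, mass = 45 — fails this test, so Out.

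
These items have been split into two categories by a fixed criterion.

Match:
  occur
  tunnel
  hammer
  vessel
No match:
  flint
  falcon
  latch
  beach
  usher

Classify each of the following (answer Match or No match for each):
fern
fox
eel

No match, No match, Match

The pattern is that an item is 'Match' exactly when: has a double letter.
fern: no doubled letter — fails this test, so No match. fox: no doubled letter — fails this test, so No match. eel: 'ee' doubled — passes, so Match.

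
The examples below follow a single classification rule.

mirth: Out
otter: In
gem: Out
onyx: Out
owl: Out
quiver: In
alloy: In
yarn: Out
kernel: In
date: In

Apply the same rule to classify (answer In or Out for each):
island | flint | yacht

In, Out, Out

Every 'In' example satisfies: has ≥ 2 vowels. None of the 'Out' examples do.
island — 2 vowels, hence In.
flint — 1 vowel, hence Out.
yacht — 1 vowel, hence Out.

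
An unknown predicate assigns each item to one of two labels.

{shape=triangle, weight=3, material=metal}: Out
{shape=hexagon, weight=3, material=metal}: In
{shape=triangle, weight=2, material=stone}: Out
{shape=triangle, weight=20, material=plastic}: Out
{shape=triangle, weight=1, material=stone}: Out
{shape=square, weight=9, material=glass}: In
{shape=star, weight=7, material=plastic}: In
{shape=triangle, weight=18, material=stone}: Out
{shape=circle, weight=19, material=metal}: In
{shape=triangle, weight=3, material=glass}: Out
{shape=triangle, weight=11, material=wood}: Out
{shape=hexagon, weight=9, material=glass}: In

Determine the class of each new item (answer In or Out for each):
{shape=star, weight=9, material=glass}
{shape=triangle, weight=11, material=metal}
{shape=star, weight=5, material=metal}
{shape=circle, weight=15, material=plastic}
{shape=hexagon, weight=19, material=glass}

In, Out, In, In, In

All 'In' examples share one property — shape is not triangle — and every 'Out' example lacks it.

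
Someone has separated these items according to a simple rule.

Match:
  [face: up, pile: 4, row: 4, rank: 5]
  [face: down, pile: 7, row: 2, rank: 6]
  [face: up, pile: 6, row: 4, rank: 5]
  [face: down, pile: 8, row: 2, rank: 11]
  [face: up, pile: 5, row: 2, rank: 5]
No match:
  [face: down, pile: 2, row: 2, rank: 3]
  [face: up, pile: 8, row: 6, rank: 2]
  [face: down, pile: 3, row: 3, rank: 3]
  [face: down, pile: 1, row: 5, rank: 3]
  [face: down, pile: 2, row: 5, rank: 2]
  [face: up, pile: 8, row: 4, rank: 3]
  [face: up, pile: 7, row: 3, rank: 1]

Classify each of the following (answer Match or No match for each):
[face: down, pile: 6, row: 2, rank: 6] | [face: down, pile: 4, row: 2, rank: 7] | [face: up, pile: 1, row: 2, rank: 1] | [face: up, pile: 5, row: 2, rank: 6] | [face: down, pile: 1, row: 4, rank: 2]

Match, Match, No match, Match, No match

Rule: rank ≥ 5. This holds for each 'Match' example and fails for each 'No match' one.
[face: down, pile: 6, row: 2, rank: 6]: Match (rank = 6). [face: down, pile: 4, row: 2, rank: 7]: Match (rank = 7). [face: up, pile: 1, row: 2, rank: 1]: No match (rank = 1). [face: up, pile: 5, row: 2, rank: 6]: Match (rank = 6). [face: down, pile: 1, row: 4, rank: 2]: No match (rank = 2).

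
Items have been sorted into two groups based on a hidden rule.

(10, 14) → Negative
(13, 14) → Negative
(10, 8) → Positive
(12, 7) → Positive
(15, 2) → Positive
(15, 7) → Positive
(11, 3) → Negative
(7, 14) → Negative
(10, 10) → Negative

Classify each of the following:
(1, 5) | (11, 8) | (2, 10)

Negative, Positive, Negative

The common property of the 'Positive' items is: first > second AND sum ≥ 17. No 'Negative' item has it.
(1, 5): Negative (1 < 5, 1+5 = 6).
(11, 8): Positive (11 > 8, 11+8 = 19).
(2, 10): Negative (2 < 10, 2+10 = 12).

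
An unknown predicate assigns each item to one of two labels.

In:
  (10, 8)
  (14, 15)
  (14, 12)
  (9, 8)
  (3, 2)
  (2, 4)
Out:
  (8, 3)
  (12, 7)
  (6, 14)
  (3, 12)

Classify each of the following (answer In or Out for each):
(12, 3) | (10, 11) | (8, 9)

Out, In, In

The common property of the 'In' items is: |first − second| ≤ 2. No 'Out' item has it.
(12, 3): |12−3| = 9, doesn't match → Out.
(10, 11): |10−11| = 1, matches → In.
(8, 9): |8−9| = 1, matches → In.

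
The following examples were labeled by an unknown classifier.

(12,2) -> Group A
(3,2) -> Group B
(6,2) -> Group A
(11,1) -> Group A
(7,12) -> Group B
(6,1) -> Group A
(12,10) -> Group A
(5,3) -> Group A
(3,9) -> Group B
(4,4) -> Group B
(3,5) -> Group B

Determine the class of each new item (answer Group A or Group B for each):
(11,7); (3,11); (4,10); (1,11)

Group A, Group B, Group B, Group B

The distinguishing property — first > second AND sum ≥ 7 — holds for all the 'Group A' cases and none of the 'Group B' cases.
(11,7) → 11 > 7, 11+7 = 18 → Group A. (3,11) → 3 < 11, 3+11 = 14 → Group B. (4,10) → 4 < 10, 4+10 = 14 → Group B. (1,11) → 1 < 11, 1+11 = 12 → Group B.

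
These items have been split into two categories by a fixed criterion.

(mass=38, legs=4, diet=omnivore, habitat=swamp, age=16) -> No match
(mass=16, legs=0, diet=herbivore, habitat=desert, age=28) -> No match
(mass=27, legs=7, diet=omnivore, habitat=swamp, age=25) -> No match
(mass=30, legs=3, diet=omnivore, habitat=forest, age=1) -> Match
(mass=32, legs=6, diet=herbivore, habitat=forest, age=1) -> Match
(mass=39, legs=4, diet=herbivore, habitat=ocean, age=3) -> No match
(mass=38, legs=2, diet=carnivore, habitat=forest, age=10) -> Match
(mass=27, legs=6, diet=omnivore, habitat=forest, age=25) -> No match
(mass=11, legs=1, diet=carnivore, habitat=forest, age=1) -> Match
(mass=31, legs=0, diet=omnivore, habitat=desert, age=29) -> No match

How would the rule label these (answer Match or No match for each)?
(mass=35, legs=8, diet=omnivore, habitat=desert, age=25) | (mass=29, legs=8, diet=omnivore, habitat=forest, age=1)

No match, Match

Every 'Match' example satisfies: habitat is forest AND age ≤ 10. None of the 'No match' examples do.
(mass=35, legs=8, diet=omnivore, habitat=desert, age=25): habitat is desert, age = 25, fails this test → No match. (mass=29, legs=8, diet=omnivore, habitat=forest, age=1): habitat is forest, age = 1, fits → Match.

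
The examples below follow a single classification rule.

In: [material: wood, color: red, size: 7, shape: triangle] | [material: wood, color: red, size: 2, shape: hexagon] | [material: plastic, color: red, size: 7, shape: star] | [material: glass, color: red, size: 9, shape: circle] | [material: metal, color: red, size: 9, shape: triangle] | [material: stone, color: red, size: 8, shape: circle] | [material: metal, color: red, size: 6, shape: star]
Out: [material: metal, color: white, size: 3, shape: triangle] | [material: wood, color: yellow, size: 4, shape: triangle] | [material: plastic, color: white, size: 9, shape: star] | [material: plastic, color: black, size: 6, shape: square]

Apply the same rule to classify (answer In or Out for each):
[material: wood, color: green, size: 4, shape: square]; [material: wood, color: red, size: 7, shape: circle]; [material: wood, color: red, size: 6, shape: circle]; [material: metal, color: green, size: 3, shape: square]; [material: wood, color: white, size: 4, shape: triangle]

Out, In, In, Out, Out

The classifier is using: color is red.
[material: wood, color: green, size: 4, shape: square]: Out (color is green).
[material: wood, color: red, size: 7, shape: circle]: In (color is red).
[material: wood, color: red, size: 6, shape: circle]: In (color is red).
[material: metal, color: green, size: 3, shape: square]: Out (color is green).
[material: wood, color: white, size: 4, shape: triangle]: Out (color is white).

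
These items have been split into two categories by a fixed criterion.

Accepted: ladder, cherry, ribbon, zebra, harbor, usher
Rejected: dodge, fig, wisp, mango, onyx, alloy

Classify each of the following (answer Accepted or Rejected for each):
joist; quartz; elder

Rejected, Accepted, Accepted

The simplest hypothesis consistent with all the labels is: contains 'r'.
joist → no 'r' → Rejected.
quartz → has 'r' → Accepted.
elder → has 'r' → Accepted.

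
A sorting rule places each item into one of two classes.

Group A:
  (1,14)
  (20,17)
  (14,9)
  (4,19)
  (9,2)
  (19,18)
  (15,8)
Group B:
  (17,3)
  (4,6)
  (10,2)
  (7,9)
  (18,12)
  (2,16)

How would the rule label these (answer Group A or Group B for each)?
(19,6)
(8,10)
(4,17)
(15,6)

Group A, Group B, Group A, Group A

Rule: sum is odd. This holds for each 'Group A' example and fails for each 'Group B' one.
(19,6): Group A (19+6 = 25).
(8,10): Group B (8+10 = 18).
(4,17): Group A (4+17 = 21).
(15,6): Group A (15+6 = 21).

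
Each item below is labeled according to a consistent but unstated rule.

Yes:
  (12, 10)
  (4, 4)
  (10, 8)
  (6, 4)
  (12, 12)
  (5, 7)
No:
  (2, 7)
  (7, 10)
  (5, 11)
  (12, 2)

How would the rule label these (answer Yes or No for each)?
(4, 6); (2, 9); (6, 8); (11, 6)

Yes, No, Yes, No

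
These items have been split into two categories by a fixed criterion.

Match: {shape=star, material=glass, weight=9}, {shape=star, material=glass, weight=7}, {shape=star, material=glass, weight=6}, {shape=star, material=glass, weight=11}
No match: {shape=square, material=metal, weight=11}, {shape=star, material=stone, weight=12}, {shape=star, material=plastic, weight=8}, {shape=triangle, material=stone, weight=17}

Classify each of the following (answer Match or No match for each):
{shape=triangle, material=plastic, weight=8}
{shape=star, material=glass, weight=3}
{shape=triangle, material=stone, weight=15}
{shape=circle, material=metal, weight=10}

No match, Match, No match, No match

All 'Match' examples share one property — material is glass — and every 'No match' example lacks it.
{shape=triangle, material=plastic, weight=8}: material is plastic, does not fit → No match.
{shape=star, material=glass, weight=3}: material is glass, qualifies → Match.
{shape=triangle, material=stone, weight=15}: material is stone, does not fit → No match.
{shape=circle, material=metal, weight=10}: material is metal, does not fit → No match.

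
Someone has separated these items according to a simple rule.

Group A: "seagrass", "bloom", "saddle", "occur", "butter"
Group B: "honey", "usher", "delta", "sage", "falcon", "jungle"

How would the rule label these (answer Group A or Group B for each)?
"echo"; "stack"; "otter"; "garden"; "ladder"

Group B, Group B, Group A, Group B, Group A

The rule appears to be: has a double letter.
"echo": Group B (no doubled letter).
"stack": Group B (no doubled letter).
"otter": Group A ('tt' doubled).
"garden": Group B (no doubled letter).
"ladder": Group A ('dd' doubled).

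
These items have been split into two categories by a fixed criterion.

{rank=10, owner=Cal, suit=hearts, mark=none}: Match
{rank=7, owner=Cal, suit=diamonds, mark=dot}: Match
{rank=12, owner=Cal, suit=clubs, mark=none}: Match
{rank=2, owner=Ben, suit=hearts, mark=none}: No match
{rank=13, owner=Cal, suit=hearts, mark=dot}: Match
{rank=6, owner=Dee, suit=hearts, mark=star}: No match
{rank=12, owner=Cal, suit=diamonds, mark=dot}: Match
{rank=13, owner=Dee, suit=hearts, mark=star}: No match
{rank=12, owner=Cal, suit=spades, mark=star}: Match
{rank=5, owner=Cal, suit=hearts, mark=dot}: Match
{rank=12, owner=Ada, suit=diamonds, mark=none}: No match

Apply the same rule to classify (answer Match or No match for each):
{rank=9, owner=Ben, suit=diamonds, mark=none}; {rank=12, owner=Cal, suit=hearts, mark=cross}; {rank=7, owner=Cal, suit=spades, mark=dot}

No match, Match, Match

The common property of the 'Match' items is: owner is Cal. No 'No match' item has it.
{rank=9, owner=Ben, suit=diamonds, mark=none} — owner is Ben, hence No match. {rank=12, owner=Cal, suit=hearts, mark=cross} — owner is Cal, hence Match. {rank=7, owner=Cal, suit=spades, mark=dot} — owner is Cal, hence Match.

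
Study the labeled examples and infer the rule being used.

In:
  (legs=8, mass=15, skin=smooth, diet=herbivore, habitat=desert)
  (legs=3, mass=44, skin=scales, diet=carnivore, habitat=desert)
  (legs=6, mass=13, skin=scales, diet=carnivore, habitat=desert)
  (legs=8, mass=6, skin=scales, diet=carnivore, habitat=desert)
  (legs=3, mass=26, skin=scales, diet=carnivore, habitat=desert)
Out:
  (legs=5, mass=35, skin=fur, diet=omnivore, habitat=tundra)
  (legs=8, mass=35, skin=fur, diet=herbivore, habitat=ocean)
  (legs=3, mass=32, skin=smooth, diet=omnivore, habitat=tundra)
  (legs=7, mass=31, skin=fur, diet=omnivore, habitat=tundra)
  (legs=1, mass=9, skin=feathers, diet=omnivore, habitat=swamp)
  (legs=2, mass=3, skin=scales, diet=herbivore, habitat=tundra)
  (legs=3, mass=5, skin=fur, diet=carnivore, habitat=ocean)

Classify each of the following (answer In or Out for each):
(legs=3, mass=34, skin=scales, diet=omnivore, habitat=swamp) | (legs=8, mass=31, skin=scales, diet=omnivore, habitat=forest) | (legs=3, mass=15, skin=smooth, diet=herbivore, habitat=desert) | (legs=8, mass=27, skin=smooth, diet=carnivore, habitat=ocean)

Out, Out, In, Out

Comparing the two groups points to one rule — habitat is desert.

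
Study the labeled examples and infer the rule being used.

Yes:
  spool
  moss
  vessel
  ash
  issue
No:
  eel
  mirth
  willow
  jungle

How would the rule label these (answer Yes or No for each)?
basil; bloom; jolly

Yes, No, No

All 'Yes' examples share one property — contains 's' — and every 'No' example lacks it.
basil: has 's', checks out → Yes.
bloom: no 's', lacks this property → No.
jolly: no 's', lacks this property → No.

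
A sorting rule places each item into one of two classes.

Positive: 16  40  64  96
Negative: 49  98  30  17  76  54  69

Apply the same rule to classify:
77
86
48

Comparing the two groups points to one rule — multiple of 8.

Negative, Negative, Positive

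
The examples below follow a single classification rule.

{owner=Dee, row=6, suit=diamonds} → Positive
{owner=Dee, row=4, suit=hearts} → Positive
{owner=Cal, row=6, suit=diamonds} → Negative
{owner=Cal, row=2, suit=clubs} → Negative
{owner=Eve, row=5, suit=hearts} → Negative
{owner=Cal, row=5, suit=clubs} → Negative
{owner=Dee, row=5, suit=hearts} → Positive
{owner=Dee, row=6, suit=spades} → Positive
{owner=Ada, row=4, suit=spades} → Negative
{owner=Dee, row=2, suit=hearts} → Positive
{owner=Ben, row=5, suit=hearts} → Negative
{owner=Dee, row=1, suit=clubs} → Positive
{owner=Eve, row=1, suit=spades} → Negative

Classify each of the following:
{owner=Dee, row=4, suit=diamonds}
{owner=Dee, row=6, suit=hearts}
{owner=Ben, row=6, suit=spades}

Comparing the two groups points to one rule — owner is Dee.
{owner=Dee, row=4, suit=diamonds}: Positive (owner is Dee).
{owner=Dee, row=6, suit=hearts}: Positive (owner is Dee).
{owner=Ben, row=6, suit=spades}: Negative (owner is Ben).

Positive, Positive, Negative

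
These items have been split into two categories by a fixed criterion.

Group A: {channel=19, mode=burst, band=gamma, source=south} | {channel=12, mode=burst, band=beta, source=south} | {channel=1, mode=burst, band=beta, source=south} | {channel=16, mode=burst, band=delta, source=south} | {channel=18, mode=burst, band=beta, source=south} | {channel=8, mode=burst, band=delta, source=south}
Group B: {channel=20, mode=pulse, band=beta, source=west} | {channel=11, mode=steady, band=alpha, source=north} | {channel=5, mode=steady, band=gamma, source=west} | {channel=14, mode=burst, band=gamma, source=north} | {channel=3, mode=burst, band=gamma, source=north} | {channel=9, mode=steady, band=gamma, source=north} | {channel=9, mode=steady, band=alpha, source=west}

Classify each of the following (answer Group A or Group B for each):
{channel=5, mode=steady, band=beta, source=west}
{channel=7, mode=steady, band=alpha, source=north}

Group B, Group B

One predicate separates the groups cleanly: source is south.
Group B: {channel=5, mode=steady, band=beta, source=west}, since source is west.
Group B: {channel=7, mode=steady, band=alpha, source=north}, since source is north.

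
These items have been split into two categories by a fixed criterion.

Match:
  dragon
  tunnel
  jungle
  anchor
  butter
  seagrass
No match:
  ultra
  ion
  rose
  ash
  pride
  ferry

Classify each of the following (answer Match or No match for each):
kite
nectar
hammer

The common property of the 'Match' items is: length ≥ 6. No 'No match' item has it.

No match, Match, Match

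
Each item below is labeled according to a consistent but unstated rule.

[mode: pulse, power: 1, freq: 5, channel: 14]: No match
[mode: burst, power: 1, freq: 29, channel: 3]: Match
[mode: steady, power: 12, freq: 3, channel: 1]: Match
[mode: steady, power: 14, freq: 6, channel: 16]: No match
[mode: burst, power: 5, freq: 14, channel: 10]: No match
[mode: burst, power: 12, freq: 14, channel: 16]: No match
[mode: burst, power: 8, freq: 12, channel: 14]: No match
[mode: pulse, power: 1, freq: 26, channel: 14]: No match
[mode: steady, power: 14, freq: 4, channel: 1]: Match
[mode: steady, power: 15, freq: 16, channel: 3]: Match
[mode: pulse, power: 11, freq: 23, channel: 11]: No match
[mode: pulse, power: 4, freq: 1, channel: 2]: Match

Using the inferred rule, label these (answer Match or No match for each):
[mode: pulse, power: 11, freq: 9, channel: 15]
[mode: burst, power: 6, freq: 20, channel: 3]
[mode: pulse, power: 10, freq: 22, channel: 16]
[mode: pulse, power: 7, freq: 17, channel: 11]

The rule appears to be: channel ≤ 3.
No match: [mode: pulse, power: 11, freq: 9, channel: 15], since channel = 15.
Match: [mode: burst, power: 6, freq: 20, channel: 3], since channel = 3.
No match: [mode: pulse, power: 10, freq: 22, channel: 16], since channel = 16.
No match: [mode: pulse, power: 7, freq: 17, channel: 11], since channel = 11.

No match, Match, No match, No match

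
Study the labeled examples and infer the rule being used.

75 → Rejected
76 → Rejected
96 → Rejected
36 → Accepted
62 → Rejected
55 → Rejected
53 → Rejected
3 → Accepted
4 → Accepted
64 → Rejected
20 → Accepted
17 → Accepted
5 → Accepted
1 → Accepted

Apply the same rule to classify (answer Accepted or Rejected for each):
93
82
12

Rejected, Rejected, Accepted

One predicate separates the groups cleanly: at most 36.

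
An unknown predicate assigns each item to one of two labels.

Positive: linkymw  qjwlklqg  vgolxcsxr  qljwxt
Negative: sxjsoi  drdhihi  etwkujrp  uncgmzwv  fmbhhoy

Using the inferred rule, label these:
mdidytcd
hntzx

The distinguishing property — contains 'l' — holds for all the 'Positive' cases and none of the 'Negative' cases.
mdidytcd: Negative (no 'l').
hntzx: Negative (no 'l').

Negative, Negative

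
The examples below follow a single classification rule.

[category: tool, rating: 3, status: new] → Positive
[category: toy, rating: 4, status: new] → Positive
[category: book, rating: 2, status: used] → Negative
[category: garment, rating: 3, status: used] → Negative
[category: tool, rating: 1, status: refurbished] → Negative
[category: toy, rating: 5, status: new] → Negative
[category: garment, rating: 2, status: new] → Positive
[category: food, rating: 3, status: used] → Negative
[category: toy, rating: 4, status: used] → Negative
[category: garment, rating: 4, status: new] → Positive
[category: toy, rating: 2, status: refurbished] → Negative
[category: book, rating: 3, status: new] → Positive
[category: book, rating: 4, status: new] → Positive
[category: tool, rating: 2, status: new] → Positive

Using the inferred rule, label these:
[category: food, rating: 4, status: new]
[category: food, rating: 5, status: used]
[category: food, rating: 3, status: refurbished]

Rule: status is new AND rating ≤ 4. This holds for each 'Positive' example and fails for each 'Negative' one.
[category: food, rating: 4, status: new] → status is new, rating = 4 → Positive.
[category: food, rating: 5, status: used] → status is used, rating = 5 → Negative.
[category: food, rating: 3, status: refurbished] → status is refurbished, rating = 3 → Negative.

Positive, Negative, Negative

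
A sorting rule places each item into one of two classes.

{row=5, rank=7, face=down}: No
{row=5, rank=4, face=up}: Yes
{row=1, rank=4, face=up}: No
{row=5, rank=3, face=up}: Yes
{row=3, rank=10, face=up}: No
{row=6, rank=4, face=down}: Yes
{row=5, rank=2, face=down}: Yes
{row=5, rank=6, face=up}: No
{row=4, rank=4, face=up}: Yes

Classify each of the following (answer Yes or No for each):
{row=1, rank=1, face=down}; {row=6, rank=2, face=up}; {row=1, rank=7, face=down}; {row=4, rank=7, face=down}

No, Yes, No, No

A rule that fits every label: row ≥ 3 AND rank ≤ 4 — true of each 'Yes' example, false of each 'No' one.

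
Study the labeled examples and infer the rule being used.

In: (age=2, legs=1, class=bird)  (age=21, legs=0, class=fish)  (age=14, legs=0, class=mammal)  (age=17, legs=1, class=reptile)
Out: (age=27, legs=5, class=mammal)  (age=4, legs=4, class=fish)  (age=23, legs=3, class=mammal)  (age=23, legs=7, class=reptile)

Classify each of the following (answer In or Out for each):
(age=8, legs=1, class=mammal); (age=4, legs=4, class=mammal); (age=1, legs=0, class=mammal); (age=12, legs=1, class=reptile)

In, Out, In, In

Rule: legs ≤ 1. This holds for each 'In' example and fails for each 'Out' one.
(age=8, legs=1, class=mammal) → legs = 1 → In.
(age=4, legs=4, class=mammal) → legs = 4 → Out.
(age=1, legs=0, class=mammal) → legs = 0 → In.
(age=12, legs=1, class=reptile) → legs = 1 → In.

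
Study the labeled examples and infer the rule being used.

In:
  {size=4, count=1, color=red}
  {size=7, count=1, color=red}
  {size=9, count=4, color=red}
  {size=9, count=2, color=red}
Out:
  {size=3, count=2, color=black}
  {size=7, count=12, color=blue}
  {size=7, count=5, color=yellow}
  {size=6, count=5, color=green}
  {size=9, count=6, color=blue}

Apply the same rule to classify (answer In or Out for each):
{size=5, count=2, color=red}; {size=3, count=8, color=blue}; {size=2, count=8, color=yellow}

In, Out, Out

The classifier is using: color is red.
{size=5, count=2, color=red}: color is red, fits → In.
{size=3, count=8, color=blue}: color is blue, doesn't qualify → Out.
{size=2, count=8, color=yellow}: color is yellow, doesn't qualify → Out.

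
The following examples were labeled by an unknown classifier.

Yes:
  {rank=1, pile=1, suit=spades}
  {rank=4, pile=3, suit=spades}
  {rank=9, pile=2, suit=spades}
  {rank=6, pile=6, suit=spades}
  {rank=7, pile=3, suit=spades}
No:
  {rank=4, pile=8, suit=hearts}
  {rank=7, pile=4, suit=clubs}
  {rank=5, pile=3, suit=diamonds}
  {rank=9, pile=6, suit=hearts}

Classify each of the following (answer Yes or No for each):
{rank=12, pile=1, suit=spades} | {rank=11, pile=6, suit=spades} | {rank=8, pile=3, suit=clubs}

Looking at the examples, the only property every 'Yes' case has and every 'No' case lacks is: suit is spades.
Yes: {rank=12, pile=1, suit=spades}, since suit is spades. Yes: {rank=11, pile=6, suit=spades}, since suit is spades. No: {rank=8, pile=3, suit=clubs}, since suit is clubs.

Yes, Yes, No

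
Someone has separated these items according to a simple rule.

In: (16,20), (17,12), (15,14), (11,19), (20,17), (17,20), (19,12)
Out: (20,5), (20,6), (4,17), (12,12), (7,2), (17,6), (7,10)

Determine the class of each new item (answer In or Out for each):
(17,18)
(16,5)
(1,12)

In, Out, Out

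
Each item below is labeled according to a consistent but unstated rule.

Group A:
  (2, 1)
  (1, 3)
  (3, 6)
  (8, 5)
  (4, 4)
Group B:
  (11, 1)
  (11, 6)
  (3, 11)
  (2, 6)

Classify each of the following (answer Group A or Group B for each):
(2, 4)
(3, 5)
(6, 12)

Group A, Group A, Group B

Rule: |first − second| ≤ 3. This holds for each 'Group A' example and fails for each 'Group B' one.
(2, 4): |2−4| = 2 — fits, so Group A.
(3, 5): |3−5| = 2 — fits, so Group A.
(6, 12): |6−12| = 6 — lacks this property, so Group B.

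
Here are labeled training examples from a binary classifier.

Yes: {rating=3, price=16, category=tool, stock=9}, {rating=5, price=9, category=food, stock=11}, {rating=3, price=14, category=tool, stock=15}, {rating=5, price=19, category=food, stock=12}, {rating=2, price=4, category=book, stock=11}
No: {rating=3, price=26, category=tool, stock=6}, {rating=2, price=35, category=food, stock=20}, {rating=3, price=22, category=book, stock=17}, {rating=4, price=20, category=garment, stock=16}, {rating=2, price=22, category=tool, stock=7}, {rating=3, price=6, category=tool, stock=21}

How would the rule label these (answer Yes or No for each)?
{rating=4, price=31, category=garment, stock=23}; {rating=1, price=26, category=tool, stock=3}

The distinguishing property — stock ≥ 9 AND stock ≤ 15 — holds for all the 'Yes' cases and none of the 'No' cases.
{rating=4, price=31, category=garment, stock=23} → stock = 23 → No. {rating=1, price=26, category=tool, stock=3} → stock = 3 → No.

No, No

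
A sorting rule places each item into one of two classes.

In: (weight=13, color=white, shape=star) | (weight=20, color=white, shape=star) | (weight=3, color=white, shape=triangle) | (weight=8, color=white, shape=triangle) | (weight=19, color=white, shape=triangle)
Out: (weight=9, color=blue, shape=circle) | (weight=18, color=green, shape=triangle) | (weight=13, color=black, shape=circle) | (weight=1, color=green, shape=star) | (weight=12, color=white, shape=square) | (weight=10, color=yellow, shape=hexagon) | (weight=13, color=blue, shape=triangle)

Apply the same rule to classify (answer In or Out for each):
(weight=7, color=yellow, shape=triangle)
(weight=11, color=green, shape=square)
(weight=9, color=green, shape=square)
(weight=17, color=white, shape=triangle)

Every 'In' example satisfies: color is white AND weight ≠ 12. None of the 'Out' examples do.
(weight=7, color=yellow, shape=triangle): Out (color is yellow, weight = 7).
(weight=11, color=green, shape=square): Out (color is green, weight = 11).
(weight=9, color=green, shape=square): Out (color is green, weight = 9).
(weight=17, color=white, shape=triangle): In (color is white, weight = 17).

Out, Out, Out, In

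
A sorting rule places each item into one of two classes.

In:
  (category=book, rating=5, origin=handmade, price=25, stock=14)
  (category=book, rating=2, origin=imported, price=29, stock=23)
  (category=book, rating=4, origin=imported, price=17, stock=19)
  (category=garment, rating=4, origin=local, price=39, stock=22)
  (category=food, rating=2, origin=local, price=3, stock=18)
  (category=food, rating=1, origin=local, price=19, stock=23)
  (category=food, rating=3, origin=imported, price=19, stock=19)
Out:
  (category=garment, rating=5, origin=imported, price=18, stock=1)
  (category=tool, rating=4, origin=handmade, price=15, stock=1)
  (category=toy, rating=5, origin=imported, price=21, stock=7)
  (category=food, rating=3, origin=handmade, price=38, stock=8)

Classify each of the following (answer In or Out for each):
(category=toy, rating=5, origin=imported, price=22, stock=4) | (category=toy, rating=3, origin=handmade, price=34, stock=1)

Out, Out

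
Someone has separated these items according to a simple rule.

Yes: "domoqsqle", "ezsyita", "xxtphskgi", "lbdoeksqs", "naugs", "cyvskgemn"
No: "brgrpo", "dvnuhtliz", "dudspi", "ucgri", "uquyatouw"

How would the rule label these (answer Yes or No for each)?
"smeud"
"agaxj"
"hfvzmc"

A rule that fits every label: odd length AND contains 's' — true of each 'Yes' example, false of each 'No' one.
"smeud" → length 5, has 's' → Yes. "agaxj" → length 5, no 's' → No. "hfvzmc" → length 6, no 's' → No.

Yes, No, No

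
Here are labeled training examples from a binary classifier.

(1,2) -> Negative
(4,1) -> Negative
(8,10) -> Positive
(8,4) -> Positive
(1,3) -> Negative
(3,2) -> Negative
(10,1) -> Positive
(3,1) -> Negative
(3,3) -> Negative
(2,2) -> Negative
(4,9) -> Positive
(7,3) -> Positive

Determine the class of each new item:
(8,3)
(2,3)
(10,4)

The distinguishing property — sum ≥ 10 — holds for all the 'Positive' cases and none of the 'Negative' cases.
(8,3): 8+3 = 11, passes → Positive.
(2,3): 2+3 = 5, does not satisfy this → Negative.
(10,4): 10+4 = 14, passes → Positive.

Positive, Negative, Positive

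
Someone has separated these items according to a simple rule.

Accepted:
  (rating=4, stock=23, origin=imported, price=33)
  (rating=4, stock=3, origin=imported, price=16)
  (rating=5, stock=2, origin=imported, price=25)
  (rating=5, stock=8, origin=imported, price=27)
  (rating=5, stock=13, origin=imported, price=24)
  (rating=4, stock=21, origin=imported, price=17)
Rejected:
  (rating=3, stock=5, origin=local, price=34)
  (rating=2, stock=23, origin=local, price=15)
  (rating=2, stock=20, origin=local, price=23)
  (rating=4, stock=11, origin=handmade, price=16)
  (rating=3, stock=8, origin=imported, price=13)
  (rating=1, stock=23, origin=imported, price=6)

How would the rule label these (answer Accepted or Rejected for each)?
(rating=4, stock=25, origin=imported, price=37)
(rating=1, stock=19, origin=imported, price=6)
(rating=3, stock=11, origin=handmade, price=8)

Accepted, Rejected, Rejected

The rule appears to be: origin is imported AND price ≥ 15.
(rating=4, stock=25, origin=imported, price=37): Accepted (origin is imported, price = 37).
(rating=1, stock=19, origin=imported, price=6): Rejected (origin is imported, price = 6).
(rating=3, stock=11, origin=handmade, price=8): Rejected (origin is handmade, price = 8).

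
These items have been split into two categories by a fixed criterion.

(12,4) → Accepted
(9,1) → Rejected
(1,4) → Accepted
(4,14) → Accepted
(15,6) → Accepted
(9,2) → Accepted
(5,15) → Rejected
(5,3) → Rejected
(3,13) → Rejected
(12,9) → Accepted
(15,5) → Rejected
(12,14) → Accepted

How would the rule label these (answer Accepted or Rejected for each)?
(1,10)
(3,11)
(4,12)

Accepted, Rejected, Accepted

The common property of the 'Accepted' items is: product is even. No 'Rejected' item has it.
(1,10): 1·10 = 10, has this property → Accepted.
(3,11): 3·11 = 33, fails this test → Rejected.
(4,12): 4·12 = 48, has this property → Accepted.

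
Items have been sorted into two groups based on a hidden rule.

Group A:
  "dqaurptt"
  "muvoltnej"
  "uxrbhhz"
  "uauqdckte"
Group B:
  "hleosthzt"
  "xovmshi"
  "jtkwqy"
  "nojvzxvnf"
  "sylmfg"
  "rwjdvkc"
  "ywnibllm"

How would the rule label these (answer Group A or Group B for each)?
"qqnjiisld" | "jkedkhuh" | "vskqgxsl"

The pattern is that an item is 'Group A' exactly when: contains 'u'.
"qqnjiisld": no 'u' — does not satisfy this, so Group B. "jkedkhuh": has 'u' — satisfies this, so Group A. "vskqgxsl": no 'u' — does not satisfy this, so Group B.

Group B, Group A, Group B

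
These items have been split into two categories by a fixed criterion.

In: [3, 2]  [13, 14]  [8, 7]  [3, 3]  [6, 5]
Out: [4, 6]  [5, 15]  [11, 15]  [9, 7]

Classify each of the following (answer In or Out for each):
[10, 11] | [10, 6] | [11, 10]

'In' ⟺ |first − second| ≤ 1.

In, Out, In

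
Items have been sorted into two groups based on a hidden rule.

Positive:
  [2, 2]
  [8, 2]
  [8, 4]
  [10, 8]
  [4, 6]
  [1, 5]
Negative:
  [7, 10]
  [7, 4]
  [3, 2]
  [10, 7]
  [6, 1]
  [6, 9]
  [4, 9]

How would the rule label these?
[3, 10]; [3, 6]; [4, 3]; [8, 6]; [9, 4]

'Positive' ⟺ sum is even.

Negative, Negative, Negative, Positive, Negative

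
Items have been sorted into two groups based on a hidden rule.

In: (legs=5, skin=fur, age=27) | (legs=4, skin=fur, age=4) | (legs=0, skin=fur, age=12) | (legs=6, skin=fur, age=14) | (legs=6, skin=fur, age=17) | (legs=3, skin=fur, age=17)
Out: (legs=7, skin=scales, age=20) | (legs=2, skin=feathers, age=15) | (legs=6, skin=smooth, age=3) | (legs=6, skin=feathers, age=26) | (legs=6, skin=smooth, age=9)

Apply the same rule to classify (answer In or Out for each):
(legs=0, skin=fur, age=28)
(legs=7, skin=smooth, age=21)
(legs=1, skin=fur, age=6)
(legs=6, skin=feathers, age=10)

In, Out, In, Out

The common property of the 'In' items is: skin is fur. No 'Out' item has it.
(legs=0, skin=fur, age=28): In (skin is fur). (legs=7, skin=smooth, age=21): Out (skin is smooth). (legs=1, skin=fur, age=6): In (skin is fur). (legs=6, skin=feathers, age=10): Out (skin is feathers).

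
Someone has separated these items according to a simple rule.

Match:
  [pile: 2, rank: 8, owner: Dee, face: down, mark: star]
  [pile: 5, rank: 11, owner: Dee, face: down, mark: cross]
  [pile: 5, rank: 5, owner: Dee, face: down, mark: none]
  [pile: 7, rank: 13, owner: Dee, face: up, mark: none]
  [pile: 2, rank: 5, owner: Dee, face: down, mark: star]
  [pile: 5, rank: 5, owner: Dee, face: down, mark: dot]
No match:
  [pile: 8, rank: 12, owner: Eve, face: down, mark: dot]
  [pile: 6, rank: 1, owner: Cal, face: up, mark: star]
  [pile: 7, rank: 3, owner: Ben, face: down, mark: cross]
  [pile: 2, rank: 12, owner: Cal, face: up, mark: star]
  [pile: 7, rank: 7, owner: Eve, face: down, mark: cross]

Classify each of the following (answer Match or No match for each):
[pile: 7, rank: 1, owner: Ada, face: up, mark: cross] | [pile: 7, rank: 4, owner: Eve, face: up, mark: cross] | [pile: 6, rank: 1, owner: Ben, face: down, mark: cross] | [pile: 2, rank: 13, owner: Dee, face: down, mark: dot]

No match, No match, No match, Match

The distinguishing property — owner is Dee — holds for all the 'Match' cases and none of the 'No match' cases.
[pile: 7, rank: 1, owner: Ada, face: up, mark: cross]: owner is Ada, fails the rule → No match.
[pile: 7, rank: 4, owner: Eve, face: up, mark: cross]: owner is Eve, fails the rule → No match.
[pile: 6, rank: 1, owner: Ben, face: down, mark: cross]: owner is Ben, fails the rule → No match.
[pile: 2, rank: 13, owner: Dee, face: down, mark: dot]: owner is Dee, has this property → Match.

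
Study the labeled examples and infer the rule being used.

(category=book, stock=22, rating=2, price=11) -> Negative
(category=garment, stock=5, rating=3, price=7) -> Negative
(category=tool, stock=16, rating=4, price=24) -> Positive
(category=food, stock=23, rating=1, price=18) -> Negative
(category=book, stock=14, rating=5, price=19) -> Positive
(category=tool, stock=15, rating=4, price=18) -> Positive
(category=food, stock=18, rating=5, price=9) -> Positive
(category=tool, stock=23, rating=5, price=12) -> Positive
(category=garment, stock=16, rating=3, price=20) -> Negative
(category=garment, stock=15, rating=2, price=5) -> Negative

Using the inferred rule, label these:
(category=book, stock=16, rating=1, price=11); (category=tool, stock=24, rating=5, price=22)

Negative, Positive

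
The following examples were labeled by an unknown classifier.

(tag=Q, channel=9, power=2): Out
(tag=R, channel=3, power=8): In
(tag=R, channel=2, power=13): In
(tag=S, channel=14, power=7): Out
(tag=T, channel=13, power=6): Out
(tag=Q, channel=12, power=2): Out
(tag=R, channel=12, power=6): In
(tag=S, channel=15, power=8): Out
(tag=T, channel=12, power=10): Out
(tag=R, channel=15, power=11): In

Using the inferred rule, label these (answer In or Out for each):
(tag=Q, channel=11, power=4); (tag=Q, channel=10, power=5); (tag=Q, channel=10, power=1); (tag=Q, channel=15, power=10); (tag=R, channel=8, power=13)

Out, Out, Out, Out, In

One predicate separates the groups cleanly: tag is R.
(tag=Q, channel=11, power=4) → tag is Q → Out.
(tag=Q, channel=10, power=5) → tag is Q → Out.
(tag=Q, channel=10, power=1) → tag is Q → Out.
(tag=Q, channel=15, power=10) → tag is Q → Out.
(tag=R, channel=8, power=13) → tag is R → In.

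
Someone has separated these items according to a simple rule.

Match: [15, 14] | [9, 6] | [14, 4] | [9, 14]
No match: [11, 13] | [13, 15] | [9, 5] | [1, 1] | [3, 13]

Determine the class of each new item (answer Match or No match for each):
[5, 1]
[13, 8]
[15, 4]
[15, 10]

No match, Match, Match, Match

The common property of the 'Match' items is: second is even. No 'No match' item has it.
[5, 1] → second 1 → No match. [13, 8] → second 8 → Match. [15, 4] → second 4 → Match. [15, 10] → second 10 → Match.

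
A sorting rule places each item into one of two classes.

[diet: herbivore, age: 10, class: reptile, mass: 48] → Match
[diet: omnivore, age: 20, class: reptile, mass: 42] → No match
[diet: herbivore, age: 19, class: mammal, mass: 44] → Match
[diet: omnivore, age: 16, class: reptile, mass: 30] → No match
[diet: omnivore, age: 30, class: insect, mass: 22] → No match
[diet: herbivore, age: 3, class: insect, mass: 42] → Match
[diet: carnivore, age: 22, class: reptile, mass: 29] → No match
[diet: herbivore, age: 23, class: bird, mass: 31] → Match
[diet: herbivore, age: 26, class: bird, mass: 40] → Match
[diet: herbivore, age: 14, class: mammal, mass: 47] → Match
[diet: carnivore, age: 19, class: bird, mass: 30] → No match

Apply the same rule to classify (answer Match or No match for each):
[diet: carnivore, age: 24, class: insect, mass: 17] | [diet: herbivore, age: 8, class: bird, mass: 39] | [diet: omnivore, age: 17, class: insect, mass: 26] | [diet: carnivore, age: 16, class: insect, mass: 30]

No match, Match, No match, No match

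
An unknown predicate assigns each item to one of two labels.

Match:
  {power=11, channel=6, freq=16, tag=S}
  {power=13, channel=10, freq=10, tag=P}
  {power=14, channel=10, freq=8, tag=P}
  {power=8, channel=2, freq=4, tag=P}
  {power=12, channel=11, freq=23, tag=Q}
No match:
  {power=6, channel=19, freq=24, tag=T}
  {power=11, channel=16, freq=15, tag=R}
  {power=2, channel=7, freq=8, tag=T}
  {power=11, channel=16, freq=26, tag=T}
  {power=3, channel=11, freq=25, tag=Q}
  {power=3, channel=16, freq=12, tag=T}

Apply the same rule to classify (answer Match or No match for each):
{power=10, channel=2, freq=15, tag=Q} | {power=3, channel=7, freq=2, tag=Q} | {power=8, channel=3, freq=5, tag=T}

Every 'Match' example satisfies: channel ≤ 11 AND power ≥ 6. None of the 'No match' examples do.
{power=10, channel=2, freq=15, tag=Q}: channel = 2, power = 10, fits → Match.
{power=3, channel=7, freq=2, tag=Q}: channel = 7, power = 3, does not pass → No match.
{power=8, channel=3, freq=5, tag=T}: channel = 3, power = 8, fits → Match.

Match, No match, Match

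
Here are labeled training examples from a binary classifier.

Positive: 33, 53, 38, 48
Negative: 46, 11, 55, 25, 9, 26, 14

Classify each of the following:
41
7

Negative, Negative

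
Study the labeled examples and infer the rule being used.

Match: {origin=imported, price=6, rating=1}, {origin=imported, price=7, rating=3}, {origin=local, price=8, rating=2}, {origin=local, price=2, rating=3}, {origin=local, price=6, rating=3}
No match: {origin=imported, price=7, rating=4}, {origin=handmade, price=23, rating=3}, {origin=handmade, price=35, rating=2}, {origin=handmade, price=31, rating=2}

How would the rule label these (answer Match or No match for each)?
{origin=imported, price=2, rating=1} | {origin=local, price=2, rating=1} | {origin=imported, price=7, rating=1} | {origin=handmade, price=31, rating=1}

Rule: rating ≤ 3 AND price ≤ 8. This holds for each 'Match' example and fails for each 'No match' one.

Match, Match, Match, No match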